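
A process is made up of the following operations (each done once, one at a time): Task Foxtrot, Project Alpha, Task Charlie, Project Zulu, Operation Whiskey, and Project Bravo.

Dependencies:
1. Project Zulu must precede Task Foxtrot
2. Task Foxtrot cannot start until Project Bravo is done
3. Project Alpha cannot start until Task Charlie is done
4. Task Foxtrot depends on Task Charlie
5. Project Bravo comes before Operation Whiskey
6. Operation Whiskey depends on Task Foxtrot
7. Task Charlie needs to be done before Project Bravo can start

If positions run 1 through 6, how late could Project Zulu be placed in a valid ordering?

The operations that are forced after Project Zulu, directly or by a chain of constraints, are Task Foxtrot, Operation Whiskey. That's 2 operations.
With 2 mandatory successors out of 6 operations total, the latest slot for Project Zulu is 6−2 = 4, and it's reachable by doing all non-successors before Project Zulu.

4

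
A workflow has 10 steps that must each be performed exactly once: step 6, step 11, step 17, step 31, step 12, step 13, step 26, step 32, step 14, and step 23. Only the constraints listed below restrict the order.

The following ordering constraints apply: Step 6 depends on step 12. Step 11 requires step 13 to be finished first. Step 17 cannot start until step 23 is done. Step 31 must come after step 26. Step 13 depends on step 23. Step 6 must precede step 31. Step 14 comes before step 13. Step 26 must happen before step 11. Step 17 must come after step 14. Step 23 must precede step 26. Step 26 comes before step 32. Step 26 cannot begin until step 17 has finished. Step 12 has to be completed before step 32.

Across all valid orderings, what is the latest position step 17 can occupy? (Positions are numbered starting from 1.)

6

Every step that must follow step 17 has to come after it. Tracing all chains starting from step 17, those steps are: step 11, step 31, step 26, step 32 — 4 in total.
With 4 mandatory successors out of 10 steps total, the latest slot for step 17 is 10−4 = 6, and it's reachable by doing all non-successors before step 17.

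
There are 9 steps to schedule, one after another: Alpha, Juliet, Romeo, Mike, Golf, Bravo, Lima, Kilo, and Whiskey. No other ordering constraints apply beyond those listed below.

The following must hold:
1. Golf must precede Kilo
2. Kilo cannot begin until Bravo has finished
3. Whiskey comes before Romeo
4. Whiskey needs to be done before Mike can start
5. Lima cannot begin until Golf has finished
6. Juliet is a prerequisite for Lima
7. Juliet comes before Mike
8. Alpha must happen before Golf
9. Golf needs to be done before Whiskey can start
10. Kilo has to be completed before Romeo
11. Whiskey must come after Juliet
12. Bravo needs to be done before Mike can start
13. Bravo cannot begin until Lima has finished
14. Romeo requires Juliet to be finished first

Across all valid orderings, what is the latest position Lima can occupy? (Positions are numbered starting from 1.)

Every step that must follow Lima has to come after it. Tracing all chains starting from Lima, those steps are: Romeo, Mike, Bravo, Kilo — 4 in total.
So at least 4 steps follow Lima, putting Lima no later than position 5. That position is achievable by scheduling everything else first.

5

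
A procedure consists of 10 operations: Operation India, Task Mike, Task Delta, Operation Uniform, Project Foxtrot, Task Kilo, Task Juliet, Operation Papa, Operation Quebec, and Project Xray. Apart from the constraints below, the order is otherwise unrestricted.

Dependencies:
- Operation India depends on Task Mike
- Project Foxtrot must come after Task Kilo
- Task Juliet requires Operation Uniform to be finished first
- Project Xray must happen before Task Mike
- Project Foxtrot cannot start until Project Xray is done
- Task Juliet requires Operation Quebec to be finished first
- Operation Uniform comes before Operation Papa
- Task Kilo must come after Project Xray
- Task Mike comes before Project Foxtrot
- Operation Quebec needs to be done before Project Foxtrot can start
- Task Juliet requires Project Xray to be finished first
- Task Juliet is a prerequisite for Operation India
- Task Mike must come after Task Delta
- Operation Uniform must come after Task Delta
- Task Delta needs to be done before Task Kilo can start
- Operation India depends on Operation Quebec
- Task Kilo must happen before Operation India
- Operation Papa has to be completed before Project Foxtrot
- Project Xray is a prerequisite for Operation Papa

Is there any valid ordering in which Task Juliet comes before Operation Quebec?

No

Following Operation Quebec → Task Juliet, Operation Quebec must precede Task Juliet in every valid ordering.
So no valid ordering can have Task Juliet before Operation Quebec.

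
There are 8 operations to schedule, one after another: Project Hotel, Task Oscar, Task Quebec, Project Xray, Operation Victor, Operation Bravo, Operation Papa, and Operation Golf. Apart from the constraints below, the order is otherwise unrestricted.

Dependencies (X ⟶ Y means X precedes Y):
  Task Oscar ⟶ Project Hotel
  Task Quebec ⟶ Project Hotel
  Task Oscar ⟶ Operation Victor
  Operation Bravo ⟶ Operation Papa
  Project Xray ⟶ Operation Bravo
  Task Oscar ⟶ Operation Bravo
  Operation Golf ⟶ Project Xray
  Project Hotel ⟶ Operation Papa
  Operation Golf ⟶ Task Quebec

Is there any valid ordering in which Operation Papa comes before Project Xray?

The constraints give a chain Project Xray → Operation Bravo → Operation Papa, which forces Project Xray before Operation Papa.
Hence Operation Papa can never be scheduled before Project Xray.

No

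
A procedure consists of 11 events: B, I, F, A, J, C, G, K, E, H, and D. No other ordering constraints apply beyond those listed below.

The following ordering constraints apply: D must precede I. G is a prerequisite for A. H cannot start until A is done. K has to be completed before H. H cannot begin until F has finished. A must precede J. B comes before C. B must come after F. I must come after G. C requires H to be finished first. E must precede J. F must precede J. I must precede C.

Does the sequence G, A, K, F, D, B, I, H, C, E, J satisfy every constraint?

Yes

Every stated constraint is respected: A sits at position 2, ahead of J at position 11, and each of the other listed pairs likewise has the predecessor earlier in the sequence.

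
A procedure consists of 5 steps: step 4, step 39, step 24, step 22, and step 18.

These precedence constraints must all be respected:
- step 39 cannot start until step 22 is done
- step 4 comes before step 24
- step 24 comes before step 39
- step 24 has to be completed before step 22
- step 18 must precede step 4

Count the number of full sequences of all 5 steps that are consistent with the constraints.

Step 18 is the only step with nothing required before it, so every ordering starts there.
Every step is then forced in turn, so only 1 complete ordering is consistent with the constraints.

1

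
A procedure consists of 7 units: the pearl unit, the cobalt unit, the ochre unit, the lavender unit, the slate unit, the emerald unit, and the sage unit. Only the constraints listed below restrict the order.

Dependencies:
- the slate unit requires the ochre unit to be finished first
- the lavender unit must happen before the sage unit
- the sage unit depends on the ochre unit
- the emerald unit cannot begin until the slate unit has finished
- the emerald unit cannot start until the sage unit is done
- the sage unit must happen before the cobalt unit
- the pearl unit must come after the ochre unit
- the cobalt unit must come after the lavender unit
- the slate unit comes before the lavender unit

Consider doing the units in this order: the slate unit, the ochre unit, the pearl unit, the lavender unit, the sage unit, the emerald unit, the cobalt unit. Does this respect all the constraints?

The sequence places the slate unit ahead of the ochre unit.
But one of the constraints requires the ochre unit before the slate unit, so this ordering violates it.

No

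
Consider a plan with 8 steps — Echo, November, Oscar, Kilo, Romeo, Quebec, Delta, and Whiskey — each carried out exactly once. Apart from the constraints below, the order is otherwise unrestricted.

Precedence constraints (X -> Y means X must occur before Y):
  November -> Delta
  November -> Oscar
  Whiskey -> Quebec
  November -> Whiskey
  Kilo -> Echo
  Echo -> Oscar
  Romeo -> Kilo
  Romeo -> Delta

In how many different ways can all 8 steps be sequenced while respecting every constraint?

2 steps have no prerequisites (November, Romeo), so any of them could come first.
Counting all ways to extend the partial order to a total order gives 186.

186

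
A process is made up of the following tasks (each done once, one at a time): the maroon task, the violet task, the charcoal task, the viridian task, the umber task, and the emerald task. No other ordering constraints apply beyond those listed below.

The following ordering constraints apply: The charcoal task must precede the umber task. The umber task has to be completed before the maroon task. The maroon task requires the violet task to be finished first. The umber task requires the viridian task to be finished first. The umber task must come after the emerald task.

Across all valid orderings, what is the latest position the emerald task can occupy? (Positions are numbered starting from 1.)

Every task that must follow the emerald task has to come after it. Tracing all chains starting from the emerald task, those tasks are: the maroon task, the umber task — 2 in total.
With 2 mandatory successors out of 6 tasks total, the latest slot for the emerald task is 6−2 = 4, and it's reachable by doing all non-successors before the emerald task.

4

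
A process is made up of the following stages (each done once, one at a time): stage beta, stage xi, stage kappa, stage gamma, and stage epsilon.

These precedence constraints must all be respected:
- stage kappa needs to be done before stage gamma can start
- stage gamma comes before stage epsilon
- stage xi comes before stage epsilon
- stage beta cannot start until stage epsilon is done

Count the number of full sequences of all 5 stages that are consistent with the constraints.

The stages with no prerequisites are stage xi, stage kappa; any of them can be placed first.
Counting all ways to extend the partial order to a total order gives 3.

3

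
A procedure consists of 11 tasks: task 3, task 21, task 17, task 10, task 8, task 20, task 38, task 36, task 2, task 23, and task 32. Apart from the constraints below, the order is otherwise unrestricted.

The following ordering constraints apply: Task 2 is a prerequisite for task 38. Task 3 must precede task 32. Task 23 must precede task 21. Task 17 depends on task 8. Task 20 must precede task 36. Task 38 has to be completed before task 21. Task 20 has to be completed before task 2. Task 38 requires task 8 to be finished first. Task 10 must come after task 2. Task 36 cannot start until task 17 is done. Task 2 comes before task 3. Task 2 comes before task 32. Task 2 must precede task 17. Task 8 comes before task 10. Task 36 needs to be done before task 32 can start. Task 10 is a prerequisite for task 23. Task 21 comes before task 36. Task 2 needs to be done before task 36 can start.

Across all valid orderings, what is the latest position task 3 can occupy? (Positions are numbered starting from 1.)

10

The only task forced after task 3 (directly or by a chain) is task 32.
With 1 mandatory successor out of 11 tasks total, the latest slot for task 3 is 11−1 = 10, and it's reachable by doing all non-successors before task 3.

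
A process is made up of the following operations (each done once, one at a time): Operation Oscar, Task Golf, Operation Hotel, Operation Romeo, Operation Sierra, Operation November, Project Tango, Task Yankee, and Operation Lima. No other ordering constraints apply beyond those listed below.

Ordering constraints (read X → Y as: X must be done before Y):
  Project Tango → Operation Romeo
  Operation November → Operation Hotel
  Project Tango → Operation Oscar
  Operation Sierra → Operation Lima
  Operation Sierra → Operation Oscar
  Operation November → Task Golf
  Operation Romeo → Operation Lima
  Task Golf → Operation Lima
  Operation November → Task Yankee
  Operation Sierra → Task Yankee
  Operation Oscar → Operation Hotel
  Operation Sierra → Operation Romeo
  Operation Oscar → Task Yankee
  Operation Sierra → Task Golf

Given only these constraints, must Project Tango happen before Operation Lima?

Yes

There is a constraint chain Project Tango → Operation Romeo → Operation Lima.
That forces Project Tango before Operation Lima in every valid schedule.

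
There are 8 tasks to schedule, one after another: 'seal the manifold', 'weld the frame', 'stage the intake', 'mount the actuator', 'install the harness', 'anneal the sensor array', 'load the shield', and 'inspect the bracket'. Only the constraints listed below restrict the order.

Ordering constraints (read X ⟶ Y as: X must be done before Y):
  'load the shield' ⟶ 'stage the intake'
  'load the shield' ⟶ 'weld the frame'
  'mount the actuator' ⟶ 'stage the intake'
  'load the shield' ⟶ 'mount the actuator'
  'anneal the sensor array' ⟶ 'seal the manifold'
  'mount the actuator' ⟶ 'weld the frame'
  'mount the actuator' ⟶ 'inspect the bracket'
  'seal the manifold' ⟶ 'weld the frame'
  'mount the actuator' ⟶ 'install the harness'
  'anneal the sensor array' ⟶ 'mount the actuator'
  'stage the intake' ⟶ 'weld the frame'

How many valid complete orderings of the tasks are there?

The tasks with no prerequisites are 'anneal the sensor array', 'load the shield'; any of them can be placed first.
Counting all ways to extend the partial order to a total order gives 116.

116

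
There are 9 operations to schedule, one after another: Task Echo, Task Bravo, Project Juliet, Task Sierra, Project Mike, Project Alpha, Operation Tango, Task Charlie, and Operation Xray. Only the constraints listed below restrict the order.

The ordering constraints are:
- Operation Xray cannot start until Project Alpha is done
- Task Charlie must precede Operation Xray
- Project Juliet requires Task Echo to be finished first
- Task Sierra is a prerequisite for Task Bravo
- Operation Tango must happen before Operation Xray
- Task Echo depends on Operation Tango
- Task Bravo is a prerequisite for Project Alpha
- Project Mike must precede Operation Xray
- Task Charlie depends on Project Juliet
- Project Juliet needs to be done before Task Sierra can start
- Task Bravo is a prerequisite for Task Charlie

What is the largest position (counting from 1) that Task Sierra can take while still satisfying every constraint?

The operations that are forced after Task Sierra, directly or by a chain of constraints, are Task Bravo, Project Alpha, Task Charlie, Operation Xray. That's 4 operations.
With 4 mandatory successors out of 9 operations total, the latest slot for Task Sierra is 9−4 = 5, and it's reachable by doing all non-successors before Task Sierra.

5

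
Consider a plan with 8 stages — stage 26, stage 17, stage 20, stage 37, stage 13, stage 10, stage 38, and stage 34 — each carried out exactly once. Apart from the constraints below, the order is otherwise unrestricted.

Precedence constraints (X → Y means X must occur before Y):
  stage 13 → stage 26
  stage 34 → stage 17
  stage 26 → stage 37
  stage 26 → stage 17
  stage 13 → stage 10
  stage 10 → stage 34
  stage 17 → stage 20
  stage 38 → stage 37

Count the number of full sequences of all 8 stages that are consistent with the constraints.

2 stages have no prerequisites (stage 13, stage 38), so any of them could come first.
Counting all ways to extend the partial order to a total order gives 65.

65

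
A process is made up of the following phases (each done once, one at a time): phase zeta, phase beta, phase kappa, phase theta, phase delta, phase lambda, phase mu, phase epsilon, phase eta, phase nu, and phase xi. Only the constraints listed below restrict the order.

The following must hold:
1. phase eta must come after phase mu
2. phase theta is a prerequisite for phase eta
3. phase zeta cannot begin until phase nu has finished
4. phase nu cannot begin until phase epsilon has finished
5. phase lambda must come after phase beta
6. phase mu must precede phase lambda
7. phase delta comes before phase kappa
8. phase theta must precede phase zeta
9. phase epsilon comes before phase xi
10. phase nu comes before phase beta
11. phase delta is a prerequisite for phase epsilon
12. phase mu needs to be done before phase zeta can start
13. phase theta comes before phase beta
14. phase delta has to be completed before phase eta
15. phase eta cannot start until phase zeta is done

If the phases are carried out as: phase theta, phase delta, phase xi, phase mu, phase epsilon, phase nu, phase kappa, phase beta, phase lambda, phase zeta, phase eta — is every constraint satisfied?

No

Here phase epsilon comes after phase xi.
But one of the constraints requires phase epsilon before phase xi, so this ordering violates it.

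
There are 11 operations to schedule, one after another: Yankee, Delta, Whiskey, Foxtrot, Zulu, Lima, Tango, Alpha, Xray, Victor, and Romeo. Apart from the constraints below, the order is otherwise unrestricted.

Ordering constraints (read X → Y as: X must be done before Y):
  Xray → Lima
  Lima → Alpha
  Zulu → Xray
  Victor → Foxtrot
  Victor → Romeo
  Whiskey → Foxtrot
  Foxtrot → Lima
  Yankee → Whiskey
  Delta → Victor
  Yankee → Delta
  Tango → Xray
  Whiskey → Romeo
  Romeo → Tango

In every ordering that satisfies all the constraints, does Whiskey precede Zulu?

No chain of constraints connects Whiskey to Zulu in either direction.
There exist valid orderings with Zulu before Whiskey, so Whiskey is not required to come first.

No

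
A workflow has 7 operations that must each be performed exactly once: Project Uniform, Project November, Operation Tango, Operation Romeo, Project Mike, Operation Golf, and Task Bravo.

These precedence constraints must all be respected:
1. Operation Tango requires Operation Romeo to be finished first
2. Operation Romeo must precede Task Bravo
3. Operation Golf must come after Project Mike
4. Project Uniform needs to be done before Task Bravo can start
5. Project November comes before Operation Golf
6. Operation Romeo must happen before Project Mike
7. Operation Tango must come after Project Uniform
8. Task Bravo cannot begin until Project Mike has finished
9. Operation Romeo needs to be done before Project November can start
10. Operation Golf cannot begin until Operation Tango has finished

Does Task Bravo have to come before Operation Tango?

No

Task Bravo and Operation Tango are not related by any chain of constraints.
So Task Bravo can come before Operation Tango or after — it is not forced.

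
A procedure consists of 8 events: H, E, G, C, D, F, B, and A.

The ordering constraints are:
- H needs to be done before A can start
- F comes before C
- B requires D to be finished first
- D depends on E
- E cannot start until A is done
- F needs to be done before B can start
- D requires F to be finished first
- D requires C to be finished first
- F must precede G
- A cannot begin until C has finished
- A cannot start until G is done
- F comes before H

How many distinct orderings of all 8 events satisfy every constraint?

F is the only event with nothing required before it, so every ordering starts there.
Systematically extending each partial ordering one event at a time and counting, there are 6 complete orderings.

6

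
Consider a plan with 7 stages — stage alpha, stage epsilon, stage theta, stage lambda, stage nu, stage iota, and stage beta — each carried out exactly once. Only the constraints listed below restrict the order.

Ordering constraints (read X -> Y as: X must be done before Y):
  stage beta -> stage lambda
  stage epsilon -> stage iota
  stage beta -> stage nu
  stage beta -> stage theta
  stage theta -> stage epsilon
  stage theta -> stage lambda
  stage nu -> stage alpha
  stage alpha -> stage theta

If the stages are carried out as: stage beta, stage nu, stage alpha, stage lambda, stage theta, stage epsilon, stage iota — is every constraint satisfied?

No

The sequence places stage lambda ahead of stage theta.
Since stage theta is required before stage lambda, the ordering is invalid.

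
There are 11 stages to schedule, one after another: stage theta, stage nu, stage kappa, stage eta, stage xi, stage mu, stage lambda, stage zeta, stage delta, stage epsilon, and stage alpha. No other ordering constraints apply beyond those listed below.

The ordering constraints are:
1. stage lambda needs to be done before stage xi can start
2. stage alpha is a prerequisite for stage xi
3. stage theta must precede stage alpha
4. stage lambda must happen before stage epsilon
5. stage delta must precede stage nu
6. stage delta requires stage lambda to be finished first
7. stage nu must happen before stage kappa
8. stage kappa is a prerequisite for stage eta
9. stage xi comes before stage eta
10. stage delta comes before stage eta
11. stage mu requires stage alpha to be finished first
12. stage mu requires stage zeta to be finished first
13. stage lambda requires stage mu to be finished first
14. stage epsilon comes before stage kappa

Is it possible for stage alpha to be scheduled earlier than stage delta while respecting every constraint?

Stage alpha is actually forced before stage delta by the constraints, so certainly some valid ordering has stage alpha first.

Yes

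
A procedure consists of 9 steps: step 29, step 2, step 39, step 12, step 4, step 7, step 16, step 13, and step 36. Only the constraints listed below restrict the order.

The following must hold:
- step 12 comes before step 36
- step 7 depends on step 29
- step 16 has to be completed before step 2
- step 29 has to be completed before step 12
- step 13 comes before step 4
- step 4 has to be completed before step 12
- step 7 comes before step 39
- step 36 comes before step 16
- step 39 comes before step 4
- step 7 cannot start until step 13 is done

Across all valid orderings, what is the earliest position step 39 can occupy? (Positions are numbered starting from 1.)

4

Working backwards through the constraints from step 39, its full set of required predecessors is step 29, step 7, step 13 — 3 of them.
So at minimum 3 steps come before step 39, putting step 39 no earlier than position 4. That position is achievable by scheduling exactly those predecessors first.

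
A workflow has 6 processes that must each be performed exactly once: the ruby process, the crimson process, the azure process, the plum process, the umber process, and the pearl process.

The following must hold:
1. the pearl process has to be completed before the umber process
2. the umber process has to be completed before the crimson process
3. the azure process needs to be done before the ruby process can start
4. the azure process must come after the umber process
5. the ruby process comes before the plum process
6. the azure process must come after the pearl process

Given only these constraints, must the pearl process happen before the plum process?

Chaining the stated constraints: the pearl process → the azure process → the ruby process → the plum process.
That forces the pearl process before the plum process in every valid schedule.

Yes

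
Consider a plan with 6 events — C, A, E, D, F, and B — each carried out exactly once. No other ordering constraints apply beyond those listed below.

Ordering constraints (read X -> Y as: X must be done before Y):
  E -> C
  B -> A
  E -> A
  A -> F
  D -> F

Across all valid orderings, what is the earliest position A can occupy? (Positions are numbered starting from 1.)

3

Every event that must precede A has to come before it. Tracing all chains that end at A, those events are: E, B — 2 in total.
So at minimum 2 events come before A, putting A no earlier than position 3. That position is achievable by scheduling exactly those predecessors first.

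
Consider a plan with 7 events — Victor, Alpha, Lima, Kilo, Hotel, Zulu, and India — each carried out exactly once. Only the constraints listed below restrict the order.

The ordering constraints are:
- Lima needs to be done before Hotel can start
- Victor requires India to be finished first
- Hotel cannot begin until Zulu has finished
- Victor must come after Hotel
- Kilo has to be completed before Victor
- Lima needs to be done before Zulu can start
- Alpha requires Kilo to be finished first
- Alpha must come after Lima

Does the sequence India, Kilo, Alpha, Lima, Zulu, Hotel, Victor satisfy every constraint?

Here Lima comes after Alpha.
Since Lima is required before Alpha, the ordering is invalid.

No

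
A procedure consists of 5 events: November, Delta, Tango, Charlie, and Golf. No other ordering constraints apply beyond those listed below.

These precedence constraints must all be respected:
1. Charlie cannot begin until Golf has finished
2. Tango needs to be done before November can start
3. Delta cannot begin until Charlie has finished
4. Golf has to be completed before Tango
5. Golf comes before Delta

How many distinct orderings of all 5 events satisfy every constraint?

6

Golf is the only event with nothing required before it, so every ordering starts there.
Systematically extending each partial ordering one event at a time and counting, there are 6 complete orderings.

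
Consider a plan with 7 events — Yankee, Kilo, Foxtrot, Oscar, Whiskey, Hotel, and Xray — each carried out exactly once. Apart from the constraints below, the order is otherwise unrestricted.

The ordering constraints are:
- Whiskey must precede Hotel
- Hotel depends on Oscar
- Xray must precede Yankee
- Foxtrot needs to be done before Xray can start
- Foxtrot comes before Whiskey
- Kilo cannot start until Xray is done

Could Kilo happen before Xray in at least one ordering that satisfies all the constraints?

Following Xray → Kilo, Xray must precede Kilo in every valid ordering.
Hence Kilo can never be scheduled before Xray.

No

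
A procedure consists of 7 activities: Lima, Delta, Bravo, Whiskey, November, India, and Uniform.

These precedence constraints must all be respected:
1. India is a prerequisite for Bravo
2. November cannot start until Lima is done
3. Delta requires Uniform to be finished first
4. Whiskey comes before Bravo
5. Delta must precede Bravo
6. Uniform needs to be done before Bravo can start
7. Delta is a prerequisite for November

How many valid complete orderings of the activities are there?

162

The activities with no prerequisites are Lima, Whiskey, India, Uniform; any of them can be placed first.
Counting all ways to extend the partial order to a total order gives 162.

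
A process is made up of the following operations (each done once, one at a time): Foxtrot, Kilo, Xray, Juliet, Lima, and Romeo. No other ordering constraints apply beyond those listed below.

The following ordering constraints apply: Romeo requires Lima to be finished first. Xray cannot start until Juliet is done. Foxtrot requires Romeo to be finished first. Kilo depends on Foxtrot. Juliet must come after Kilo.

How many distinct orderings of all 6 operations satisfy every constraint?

1

Lima is the only operation with nothing required before it, so every ordering starts there.
Every operation is then forced in turn, so only 1 complete ordering is consistent with the constraints.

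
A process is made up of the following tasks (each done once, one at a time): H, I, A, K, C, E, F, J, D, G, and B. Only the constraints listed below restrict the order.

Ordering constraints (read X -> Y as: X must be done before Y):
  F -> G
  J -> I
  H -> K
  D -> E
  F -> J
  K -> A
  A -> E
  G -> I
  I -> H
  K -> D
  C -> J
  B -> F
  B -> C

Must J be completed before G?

No

J and G are not related by any chain of constraints.
There exist valid orderings with G before J, so J is not required to come first.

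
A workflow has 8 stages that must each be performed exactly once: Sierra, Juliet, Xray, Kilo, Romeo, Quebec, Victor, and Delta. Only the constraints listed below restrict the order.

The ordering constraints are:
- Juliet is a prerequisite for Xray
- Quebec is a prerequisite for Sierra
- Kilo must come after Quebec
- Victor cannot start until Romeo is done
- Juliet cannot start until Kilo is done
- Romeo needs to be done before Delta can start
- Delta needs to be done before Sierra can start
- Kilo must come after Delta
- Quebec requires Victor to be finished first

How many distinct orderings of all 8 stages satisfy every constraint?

12

Romeo is the only stage with nothing required before it, so every ordering starts there.
Enumerating by repeatedly choosing an available stage (one whose prerequisites are all placed) gives 12 distinct complete orderings.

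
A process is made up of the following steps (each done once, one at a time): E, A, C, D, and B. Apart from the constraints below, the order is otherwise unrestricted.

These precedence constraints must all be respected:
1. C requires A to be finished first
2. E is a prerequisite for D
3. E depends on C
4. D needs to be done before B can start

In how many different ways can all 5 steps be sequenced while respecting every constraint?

A is the only step with nothing required before it, so every ordering starts there.
Continuing from there, at each step only one step has all its prerequisites placed, so the ordering is fully determined — there is exactly 1.

1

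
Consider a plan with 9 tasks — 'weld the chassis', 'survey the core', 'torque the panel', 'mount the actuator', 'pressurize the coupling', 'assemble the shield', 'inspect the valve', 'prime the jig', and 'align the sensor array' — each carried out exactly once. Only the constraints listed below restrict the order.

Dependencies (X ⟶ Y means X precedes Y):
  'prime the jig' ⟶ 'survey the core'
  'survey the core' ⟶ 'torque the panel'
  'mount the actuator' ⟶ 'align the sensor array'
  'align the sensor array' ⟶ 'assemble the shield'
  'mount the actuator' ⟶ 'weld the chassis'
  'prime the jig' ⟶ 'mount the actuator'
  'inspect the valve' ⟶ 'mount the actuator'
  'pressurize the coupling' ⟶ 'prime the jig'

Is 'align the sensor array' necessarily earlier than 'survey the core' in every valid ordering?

Nothing in the constraints links 'align the sensor array' and 'survey the core'; they are unordered relative to each other.
So 'align the sensor array' can come before 'survey the core' or after — it is not forced.

No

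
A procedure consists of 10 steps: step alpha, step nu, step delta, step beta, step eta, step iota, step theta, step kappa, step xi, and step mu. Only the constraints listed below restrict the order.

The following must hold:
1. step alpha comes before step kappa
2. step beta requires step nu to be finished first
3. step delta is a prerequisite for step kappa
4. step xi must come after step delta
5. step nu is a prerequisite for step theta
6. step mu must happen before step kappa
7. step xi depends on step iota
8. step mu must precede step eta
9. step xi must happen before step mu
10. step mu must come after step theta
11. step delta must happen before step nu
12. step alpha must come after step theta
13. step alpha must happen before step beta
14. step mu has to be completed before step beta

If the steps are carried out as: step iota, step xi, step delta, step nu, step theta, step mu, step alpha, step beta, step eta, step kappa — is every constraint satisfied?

No

Here step delta comes after step xi.
That contradicts the constraint that step delta must precede step xi.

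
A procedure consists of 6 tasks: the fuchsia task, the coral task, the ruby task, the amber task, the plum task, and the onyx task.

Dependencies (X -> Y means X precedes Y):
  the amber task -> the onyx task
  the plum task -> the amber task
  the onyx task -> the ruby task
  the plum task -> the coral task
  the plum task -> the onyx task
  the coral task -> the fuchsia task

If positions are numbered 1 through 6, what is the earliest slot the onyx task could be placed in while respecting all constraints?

Working backwards through the constraints from the onyx task, its full set of required predecessors is the amber task, the plum task — 2 of them.
With 2 mandatory predecessors, the earliest the onyx task can sit is position 2+1 = 3, and placing just those 2 first achieves it.

3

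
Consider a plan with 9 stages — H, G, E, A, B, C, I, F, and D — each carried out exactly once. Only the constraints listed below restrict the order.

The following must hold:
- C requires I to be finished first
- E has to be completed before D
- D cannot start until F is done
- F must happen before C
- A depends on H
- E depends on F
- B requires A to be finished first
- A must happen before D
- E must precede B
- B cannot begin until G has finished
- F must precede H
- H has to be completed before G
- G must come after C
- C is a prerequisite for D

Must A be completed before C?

Nothing in the constraints links A and C; they are unordered relative to each other.
So A can come before C or after — it is not forced.

No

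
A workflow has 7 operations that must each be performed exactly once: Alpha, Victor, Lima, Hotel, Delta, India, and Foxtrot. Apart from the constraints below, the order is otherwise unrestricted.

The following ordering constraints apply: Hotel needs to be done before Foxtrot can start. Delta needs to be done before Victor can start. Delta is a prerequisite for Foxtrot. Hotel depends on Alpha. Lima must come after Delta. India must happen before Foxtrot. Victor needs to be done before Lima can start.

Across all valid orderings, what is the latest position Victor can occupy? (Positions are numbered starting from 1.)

Following the constraints forward from Victor, its only required successor is Lima.
With 1 mandatory successor out of 7 operations total, the latest slot for Victor is 7−1 = 6, and it's reachable by doing all non-successors before Victor.

6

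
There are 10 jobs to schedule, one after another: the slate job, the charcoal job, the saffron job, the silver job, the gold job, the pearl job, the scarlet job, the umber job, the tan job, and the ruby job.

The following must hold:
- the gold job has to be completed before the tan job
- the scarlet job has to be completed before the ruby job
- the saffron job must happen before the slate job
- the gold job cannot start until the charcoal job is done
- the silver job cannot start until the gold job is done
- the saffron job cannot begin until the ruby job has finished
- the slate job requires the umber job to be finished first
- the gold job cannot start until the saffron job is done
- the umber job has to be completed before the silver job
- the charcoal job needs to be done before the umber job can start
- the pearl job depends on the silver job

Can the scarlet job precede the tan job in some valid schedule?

Yes

Every valid ordering already has the scarlet job before the tan job (the constraints require it), so in particular at least one does.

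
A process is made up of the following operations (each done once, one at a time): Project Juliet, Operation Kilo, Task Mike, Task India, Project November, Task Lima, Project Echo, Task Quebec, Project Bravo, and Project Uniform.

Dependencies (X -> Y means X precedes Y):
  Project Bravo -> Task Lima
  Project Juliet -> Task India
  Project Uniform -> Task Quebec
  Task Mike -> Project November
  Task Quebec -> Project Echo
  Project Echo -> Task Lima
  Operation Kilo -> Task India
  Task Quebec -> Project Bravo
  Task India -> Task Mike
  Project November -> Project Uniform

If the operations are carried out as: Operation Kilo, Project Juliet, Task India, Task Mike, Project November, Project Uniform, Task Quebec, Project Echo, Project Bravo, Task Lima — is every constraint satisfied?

Yes

Going through the constraints one by one, each required predecessor appears earlier in the sequence than its dependent — e.g. Operation Kilo (position 1) is before Task India (position 3), as required.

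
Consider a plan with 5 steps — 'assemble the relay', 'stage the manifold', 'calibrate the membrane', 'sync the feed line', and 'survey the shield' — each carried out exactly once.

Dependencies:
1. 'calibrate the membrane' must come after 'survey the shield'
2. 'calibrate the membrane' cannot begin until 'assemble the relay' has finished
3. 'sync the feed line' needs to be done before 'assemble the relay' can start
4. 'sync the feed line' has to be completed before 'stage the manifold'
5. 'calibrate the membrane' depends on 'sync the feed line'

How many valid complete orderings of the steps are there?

The steps with no prerequisites are 'sync the feed line', 'survey the shield'; any of them can be placed first.
Systematically extending each partial ordering one step at a time and counting, there are 11 complete orderings.

11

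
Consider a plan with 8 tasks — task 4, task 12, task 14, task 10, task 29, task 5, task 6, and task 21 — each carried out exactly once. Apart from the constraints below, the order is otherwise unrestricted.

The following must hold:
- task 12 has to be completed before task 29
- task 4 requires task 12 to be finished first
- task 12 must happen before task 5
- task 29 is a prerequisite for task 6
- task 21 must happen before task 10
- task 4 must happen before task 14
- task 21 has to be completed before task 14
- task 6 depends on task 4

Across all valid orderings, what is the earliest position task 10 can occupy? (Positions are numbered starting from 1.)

Working backwards through the constraints from task 10, its only required predecessor is task 21.
With 1 mandatory predecessor, the earliest task 10 can sit is position 1+1 = 2, and placing just that one first achieves it.

2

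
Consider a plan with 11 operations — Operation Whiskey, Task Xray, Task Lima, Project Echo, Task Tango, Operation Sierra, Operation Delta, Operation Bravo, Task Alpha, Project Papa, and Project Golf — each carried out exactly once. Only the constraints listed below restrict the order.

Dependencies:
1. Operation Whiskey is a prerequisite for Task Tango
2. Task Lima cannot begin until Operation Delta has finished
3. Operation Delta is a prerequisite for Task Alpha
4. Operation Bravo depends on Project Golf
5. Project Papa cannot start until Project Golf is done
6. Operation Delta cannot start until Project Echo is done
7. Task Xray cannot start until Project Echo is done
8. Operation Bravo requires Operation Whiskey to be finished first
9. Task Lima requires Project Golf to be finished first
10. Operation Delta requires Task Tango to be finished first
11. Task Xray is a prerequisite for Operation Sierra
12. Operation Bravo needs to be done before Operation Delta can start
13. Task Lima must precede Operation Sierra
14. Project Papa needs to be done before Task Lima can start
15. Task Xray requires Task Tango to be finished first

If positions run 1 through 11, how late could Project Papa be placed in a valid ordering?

The operations that are forced after Project Papa, directly or by a chain of constraints, are Task Lima, Operation Sierra. That's 2 operations.
So at least 2 operations follow Project Papa, putting Project Papa no later than position 9. That position is achievable by scheduling everything else first.

9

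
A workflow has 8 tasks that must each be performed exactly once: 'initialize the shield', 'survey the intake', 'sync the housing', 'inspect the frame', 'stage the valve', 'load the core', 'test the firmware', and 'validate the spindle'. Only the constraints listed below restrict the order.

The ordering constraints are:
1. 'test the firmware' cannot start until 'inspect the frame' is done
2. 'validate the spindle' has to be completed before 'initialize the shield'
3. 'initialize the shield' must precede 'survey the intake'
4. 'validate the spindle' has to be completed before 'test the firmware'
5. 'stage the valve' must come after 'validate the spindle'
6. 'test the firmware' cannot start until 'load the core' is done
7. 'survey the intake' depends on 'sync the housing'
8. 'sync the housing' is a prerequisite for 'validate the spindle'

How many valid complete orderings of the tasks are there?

312

The tasks with no prerequisites are 'sync the housing', 'inspect the frame', 'load the core'; any of them can be placed first.
Systematically extending each partial ordering one task at a time and counting, there are 312 complete orderings.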